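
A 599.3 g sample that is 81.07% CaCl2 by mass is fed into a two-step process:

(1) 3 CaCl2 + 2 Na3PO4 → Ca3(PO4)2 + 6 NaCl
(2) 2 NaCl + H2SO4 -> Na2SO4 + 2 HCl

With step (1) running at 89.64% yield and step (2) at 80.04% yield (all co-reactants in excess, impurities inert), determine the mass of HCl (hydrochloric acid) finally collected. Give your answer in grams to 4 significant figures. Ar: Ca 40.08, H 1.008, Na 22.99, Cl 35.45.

229.0 g

Pure CaCl2 = 599.3 × 0.8107 = 485.85 g.
M(CaCl2) = 40.08 + 2(35.45) = 110.98 g/mol.
M(HCl) = 1.008 + 35.45 = 36.458 g/mol.
n(CaCl2) = 485.85 / 110.98 = 4.3778 mol.
Step 1 (CaCl2:NaCl = 3:6): theoretical n(NaCl) = 8.7557 mol; at 89.64% yield, n(NaCl) = 7.8486 mol.
Step 2 (NaCl:HCl = 2:2): theoretical n(HCl) = 7.8486 mol, so theoretical mass = 7.8486 × 36.458 = 286.14 g.
At 80.04% yield, actual mass of HCl = 286.14 × 0.8004 = 229.03 g.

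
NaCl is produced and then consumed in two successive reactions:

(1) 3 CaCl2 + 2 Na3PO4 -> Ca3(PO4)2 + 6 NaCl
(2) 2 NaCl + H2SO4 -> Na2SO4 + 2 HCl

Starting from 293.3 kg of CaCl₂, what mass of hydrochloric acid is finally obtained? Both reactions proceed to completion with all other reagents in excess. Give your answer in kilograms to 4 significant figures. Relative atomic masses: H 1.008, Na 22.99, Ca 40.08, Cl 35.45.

M(CaCl2) = 40.08 + 2(35.45) = 110.98 g/mol.
M(HCl) = 1.008 + 35.45 = 36.458 g/mol.
293.3 kg = 293300 g.
n(CaCl2) = 293300 / 110.98 = 2642.8 mol.
Step 1 gives a 3:6 ratio of CaCl2 to NaCl, so n(NaCl) = 5285.6 mol.
In step 2 the NaCl:HCl ratio is 2:2, so n(HCl) = 5285.6 mol.
Mass of HCl = 5285.6 × 36.458 = 192700 g = 192.7 kg.

192.7 kg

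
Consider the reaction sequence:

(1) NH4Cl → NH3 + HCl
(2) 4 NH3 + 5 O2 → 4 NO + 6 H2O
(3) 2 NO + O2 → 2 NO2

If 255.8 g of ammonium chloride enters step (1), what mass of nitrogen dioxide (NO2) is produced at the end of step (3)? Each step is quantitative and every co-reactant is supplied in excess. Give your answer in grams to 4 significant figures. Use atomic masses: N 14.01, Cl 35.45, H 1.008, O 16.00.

220.0 g

M(NH4Cl) = 14.01 + 4(1.008) + 35.45 = 53.492 g/mol.
M(NO2) = 14.01 + 2(16.00) = 46.01 g/mol.
n(NH4Cl) = 255.8 / 53.492 = 4.7820 mol.
Reaction (1): NH4Cl→NH3 ratio 1:1 ⇒ n(NH3) = 4.7820 mol.
Reaction (2): NH3→NO ratio 4:4 ⇒ n(NO) = 4.7820 mol.
Reaction (3): NO→NO2 ratio 2:2 ⇒ n(NO2) = 4.7820 mol.
Mass of NO2 = 4.7820 × 46.01 = 220.02 g.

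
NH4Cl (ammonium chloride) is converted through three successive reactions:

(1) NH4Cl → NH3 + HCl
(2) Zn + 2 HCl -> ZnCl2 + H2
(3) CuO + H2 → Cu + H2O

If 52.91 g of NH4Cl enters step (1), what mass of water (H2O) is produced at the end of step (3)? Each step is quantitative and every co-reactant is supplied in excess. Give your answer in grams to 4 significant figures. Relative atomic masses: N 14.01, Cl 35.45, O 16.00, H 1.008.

M(NH4Cl) = 14.01 + 4(1.008) + 35.45 = 53.492 g/mol.
M(H2O) = 2(1.008) + 16.00 = 18.016 g/mol.
n(NH4Cl) = 52.91 / 53.492 = 0.98912 mol.
Reaction (1): NH4Cl→HCl ratio 1:1 ⇒ n(HCl) = 0.98912 mol.
Reaction (2): HCl→H2 ratio 2:1 ⇒ n(H2) = 0.49456 mol.
Reaction (3): H2→H2O ratio 1:1 ⇒ n(H2O) = 0.49456 mol.
Mass of H2O = 0.49456 × 18.016 = 8.9100 g.

8.910 g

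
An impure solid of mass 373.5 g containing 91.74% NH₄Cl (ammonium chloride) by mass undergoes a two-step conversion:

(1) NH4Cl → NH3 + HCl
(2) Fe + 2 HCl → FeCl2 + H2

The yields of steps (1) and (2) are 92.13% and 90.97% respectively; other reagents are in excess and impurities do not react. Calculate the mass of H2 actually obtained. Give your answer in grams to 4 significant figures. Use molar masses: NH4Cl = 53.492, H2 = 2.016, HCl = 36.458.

Pure NH4Cl = 373.5 × 0.9174 = 342.65 g.
n(NH4Cl) = 342.65 / 53.492 = 6.4056 mol.
Step 1 (NH4Cl:HCl = 1:1): theoretical n(HCl) = 6.4056 mol; at 92.13% yield, n(HCl) = 5.9015 mol.
Step 2 (HCl:H2 = 2:1): theoretical n(H2) = 2.9507 mol, so theoretical mass = 2.9507 × 2.016 = 5.9487 g.
At 90.97% yield, actual mass of H2 = 5.9487 × 0.9097 = 5.4115 g.

5.412 g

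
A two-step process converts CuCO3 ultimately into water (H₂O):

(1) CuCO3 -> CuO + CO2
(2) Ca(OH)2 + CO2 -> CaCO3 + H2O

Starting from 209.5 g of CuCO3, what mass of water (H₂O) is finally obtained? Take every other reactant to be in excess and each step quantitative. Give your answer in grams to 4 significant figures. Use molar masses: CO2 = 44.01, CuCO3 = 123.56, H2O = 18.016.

n(CuCO3) = 209.50 / 123.56 = 1.6955 mol.
Step 1 gives a 1:1 ratio of CuCO3 to CO2, so n(CO2) = 1.6955 mol.
In step 2 the CO2:H2O ratio is 1:1, so n(H2O) = 1.6955 mol.
Mass of H2O = 1.6955 × 18.016 = 30.547 g.

30.55 g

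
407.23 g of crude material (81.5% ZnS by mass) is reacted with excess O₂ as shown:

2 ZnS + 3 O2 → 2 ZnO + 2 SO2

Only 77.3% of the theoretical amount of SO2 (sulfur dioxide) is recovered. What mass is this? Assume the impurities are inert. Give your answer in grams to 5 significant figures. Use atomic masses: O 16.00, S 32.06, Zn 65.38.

168.67 g

Pure ZnS available = 407.23 g × 0.815 = 331.892 g.
M(ZnS) = 65.38 + 32.06 = 97.44 g/mol.
M(SO2) = 32.06 + 2(16.00) = 64.06 g/mol.
n(ZnS) = 331.892 g / 97.44 g/mol = 3.40612 mol.
From the equation the ZnS:SO2 mole ratio is 2:2, so n(SO2) = 3.40612 × 2/2 = 3.40612 mol.
Mass of SO2 = 3.40612 mol × 64.06 g/mol = 218.196 g.
Actual mass collected = 218.196 g × 0.773 = 168.666 g.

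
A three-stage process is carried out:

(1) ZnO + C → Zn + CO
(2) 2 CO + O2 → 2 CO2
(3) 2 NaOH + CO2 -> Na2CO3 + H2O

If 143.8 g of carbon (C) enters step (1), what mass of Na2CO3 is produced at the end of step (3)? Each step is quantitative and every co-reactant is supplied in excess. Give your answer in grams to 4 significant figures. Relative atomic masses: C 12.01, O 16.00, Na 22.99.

1269 g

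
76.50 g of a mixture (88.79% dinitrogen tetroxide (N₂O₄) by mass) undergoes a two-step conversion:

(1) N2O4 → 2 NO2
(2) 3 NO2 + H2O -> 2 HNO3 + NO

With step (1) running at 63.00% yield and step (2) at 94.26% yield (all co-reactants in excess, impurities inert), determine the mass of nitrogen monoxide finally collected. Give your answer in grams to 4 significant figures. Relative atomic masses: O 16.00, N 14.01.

8.770 g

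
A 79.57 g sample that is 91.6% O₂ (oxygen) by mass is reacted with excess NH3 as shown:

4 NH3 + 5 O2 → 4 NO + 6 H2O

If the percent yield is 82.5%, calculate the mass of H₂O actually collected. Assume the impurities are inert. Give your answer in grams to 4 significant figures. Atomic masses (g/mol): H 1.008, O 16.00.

40.62 g

Pure O2 available = 79.57 g × 0.916 = 72.886 g.
M(O2) = 2(16.00) = 32.00 g/mol.
M(H2O) = 2(1.008) + 16.00 = 18.016 g/mol.
n(O2) = 72.886 g / 32.00 g/mol = 2.2777 mol.
From the equation the O2:H2O mole ratio is 5:6, so n(H2O) = 2.2777 × 6/5 = 2.7332 mol.
Mass of H2O = 2.7332 mol × 18.016 g/mol = 49.242 g.
Actual mass collected = 49.242 g × 0.825 = 40.625 g.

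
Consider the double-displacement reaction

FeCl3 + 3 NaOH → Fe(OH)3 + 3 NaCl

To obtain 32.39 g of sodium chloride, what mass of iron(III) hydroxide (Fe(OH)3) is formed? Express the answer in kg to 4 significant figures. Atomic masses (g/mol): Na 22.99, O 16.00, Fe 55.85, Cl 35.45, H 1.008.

0.01974 kg

M(NaCl) = 22.99 + 35.45 = 58.44 g/mol.
M(Fe(OH)3) = 55.85 + 3(16.00) + 3(1.008) = 106.874 g/mol.
n(NaCl) = 32.390 g / 58.44 g/mol = 0.55424 mol.
From the equation the NaCl:Fe(OH)3 mole ratio is 3:1, so n(Fe(OH)3) = 0.55424 × 1/3 = 0.18475 mol.
Mass of Fe(OH)3 = 0.18475 mol × 106.874 g/mol = 19.745 g.
Converting to kg: 19.745 g = 0.01974 kg.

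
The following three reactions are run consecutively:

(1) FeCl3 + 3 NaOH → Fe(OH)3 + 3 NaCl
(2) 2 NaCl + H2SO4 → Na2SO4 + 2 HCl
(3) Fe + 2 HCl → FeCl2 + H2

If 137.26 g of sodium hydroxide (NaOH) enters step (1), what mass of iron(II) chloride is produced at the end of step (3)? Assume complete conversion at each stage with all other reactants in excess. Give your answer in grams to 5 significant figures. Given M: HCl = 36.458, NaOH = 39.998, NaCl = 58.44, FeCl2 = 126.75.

n(NaOH) = 137.26 / 39.998 = 3.43167 mol.
Reaction (1): NaOH→NaCl ratio 3:3 ⇒ n(NaCl) = 3.43167 mol.
Reaction (2): NaCl→HCl ratio 2:2 ⇒ n(HCl) = 3.43167 mol.
Reaction (3): HCl→FeCl2 ratio 2:1 ⇒ n(FeCl2) = 1.71584 mol.
Mass of FeCl2 = 1.71584 × 126.75 = 217.482 g.

217.48 g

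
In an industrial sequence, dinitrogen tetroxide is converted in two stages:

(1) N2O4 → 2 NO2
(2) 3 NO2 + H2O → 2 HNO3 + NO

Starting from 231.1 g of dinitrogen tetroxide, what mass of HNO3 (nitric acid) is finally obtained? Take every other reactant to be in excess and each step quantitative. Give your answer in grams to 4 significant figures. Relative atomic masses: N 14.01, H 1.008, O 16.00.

211.0 g

M(N2O4) = 2(14.01) + 4(16.00) = 92.02 g/mol.
M(HNO3) = 1.008 + 14.01 + 3(16.00) = 63.018 g/mol.
n(N2O4) = 231.10 / 92.02 = 2.5114 mol.
Step 1 gives a 1:2 ratio of N2O4 to NO2, so n(NO2) = 5.0228 mol.
In step 2 the NO2:HNO3 ratio is 3:2, so n(HNO3) = 3.3485 mol.
Mass of HNO3 = 3.3485 × 63.018 = 211.02 g.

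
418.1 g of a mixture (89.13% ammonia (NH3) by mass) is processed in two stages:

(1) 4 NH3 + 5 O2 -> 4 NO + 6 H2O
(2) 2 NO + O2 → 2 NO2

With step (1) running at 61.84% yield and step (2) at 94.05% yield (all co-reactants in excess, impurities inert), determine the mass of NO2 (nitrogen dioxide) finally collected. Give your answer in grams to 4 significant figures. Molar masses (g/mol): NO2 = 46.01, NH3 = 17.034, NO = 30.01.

Pure NH3 = 418.1 × 0.8913 = 372.65 g.
n(NH3) = 372.65 / 17.034 = 21.877 mol.
Step 1 (NH3:NO = 4:4): theoretical n(NO) = 21.877 mol; at 61.84% yield, n(NO) = 13.529 mol.
Step 2 (NO:NO2 = 2:2): theoretical n(NO2) = 13.529 mol, so theoretical mass = 13.529 × 46.01 = 622.46 g.
At 94.05% yield, actual mass of NO2 = 622.46 × 0.9405 = 585.42 g.

585.4 g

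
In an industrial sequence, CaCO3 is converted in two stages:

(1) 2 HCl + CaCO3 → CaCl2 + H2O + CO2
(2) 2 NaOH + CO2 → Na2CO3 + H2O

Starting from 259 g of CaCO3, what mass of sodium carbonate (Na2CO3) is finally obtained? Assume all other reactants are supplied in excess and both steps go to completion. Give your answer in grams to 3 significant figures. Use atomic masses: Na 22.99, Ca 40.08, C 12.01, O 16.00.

M(CaCO3) = 40.08 + 12.01 + 3(16.00) = 100.09 g/mol.
M(Na2CO3) = 2(22.99) + 12.01 + 3(16.00) = 105.99 g/mol.
n(CaCO3) = 259.0 / 100.09 = 2.588 mol.
Step 1 gives a 1:1 ratio of CaCO3 to CO2, so n(CO2) = 2.588 mol.
In step 2 the CO2:Na2CO3 ratio is 1:1, so n(Na2CO3) = 2.588 mol.
Mass of Na2CO3 = 2.588 × 105.99 = 274.3 g.

274 g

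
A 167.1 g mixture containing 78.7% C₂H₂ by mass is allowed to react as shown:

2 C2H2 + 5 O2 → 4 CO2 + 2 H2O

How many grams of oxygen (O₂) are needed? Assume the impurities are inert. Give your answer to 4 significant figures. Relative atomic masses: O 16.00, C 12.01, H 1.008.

Mass of pure C2H2 = 167.1 g × 0.787 = 131.51 g.
M(C2H2) = 2(12.01) + 2(1.008) = 26.036 g/mol.
M(O2) = 2(16.00) = 32.00 g/mol.
n(C2H2) = 131.51 g / 26.036 g/mol = 5.0510 mol.
From the equation the C2H2:O2 mole ratio is 2:5, so n(O2) = 5.0510 × 5/2 = 12.627 mol.
Mass of O2 = 12.627 mol × 32.00 g/mol = 404.08 g.

404.1 g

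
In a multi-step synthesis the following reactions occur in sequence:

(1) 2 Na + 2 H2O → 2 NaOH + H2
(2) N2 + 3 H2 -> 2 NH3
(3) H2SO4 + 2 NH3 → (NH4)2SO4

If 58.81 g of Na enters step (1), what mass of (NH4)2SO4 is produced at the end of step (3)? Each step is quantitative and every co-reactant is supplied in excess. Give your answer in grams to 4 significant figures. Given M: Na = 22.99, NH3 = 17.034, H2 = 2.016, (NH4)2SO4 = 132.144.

56.34 g

n(Na) = 58.81 / 22.99 = 2.5581 mol.
Reaction (1): Na→H2 ratio 2:1 ⇒ n(H2) = 1.2790 mol.
Reaction (2): H2→NH3 ratio 3:2 ⇒ n(NH3) = 0.85269 mol.
Reaction (3): NH3→(NH4)2SO4 ratio 2:1 ⇒ n((NH4)2SO4) = 0.42634 mol.
Mass of (NH4)2SO4 = 0.42634 × 132.144 = 56.339 g.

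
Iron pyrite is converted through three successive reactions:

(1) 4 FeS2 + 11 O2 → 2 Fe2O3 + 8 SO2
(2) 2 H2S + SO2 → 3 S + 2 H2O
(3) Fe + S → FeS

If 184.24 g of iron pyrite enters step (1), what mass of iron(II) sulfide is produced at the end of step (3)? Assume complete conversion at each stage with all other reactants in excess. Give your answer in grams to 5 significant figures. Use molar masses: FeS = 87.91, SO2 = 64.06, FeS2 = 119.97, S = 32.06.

810.03 g

n(FeS2) = 184.24 / 119.97 = 1.53572 mol.
Reaction (1): FeS2→SO2 ratio 4:8 ⇒ n(SO2) = 3.07143 mol.
Reaction (2): SO2→S ratio 1:3 ⇒ n(S) = 9.21430 mol.
Reaction (3): S→FeS ratio 1:1 ⇒ n(FeS) = 9.21430 mol.
Mass of FeS = 9.21430 × 87.91 = 810.029 g.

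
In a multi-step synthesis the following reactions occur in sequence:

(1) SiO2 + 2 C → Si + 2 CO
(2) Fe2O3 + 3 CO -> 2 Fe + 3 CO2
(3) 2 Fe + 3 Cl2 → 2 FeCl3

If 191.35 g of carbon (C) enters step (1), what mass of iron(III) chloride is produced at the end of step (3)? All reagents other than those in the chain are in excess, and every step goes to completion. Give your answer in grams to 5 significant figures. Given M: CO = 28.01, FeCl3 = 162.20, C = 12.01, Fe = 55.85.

1722.8 g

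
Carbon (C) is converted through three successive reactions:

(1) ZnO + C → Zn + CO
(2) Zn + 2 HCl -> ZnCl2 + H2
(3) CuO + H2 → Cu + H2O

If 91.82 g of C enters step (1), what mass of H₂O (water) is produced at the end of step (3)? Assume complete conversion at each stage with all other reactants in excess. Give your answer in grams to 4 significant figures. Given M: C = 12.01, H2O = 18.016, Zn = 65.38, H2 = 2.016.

137.7 g

n(C) = 91.82 / 12.01 = 7.6453 mol.
Reaction (1): C→Zn ratio 1:1 ⇒ n(Zn) = 7.6453 mol.
Reaction (2): Zn→H2 ratio 1:1 ⇒ n(H2) = 7.6453 mol.
Reaction (3): H2→H2O ratio 1:1 ⇒ n(H2O) = 7.6453 mol.
Mass of H2O = 7.6453 × 18.016 = 137.74 g.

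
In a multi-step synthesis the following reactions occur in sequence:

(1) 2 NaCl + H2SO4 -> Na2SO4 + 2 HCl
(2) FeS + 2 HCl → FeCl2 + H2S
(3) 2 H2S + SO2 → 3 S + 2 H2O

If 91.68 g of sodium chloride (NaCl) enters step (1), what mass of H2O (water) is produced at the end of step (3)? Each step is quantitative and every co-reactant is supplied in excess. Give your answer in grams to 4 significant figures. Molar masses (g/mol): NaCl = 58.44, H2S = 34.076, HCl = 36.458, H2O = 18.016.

14.13 g

n(NaCl) = 91.68 / 58.44 = 1.5688 mol.
Reaction (1): NaCl→HCl ratio 2:2 ⇒ n(HCl) = 1.5688 mol.
Reaction (2): HCl→H2S ratio 2:1 ⇒ n(H2S) = 0.78439 mol.
Reaction (3): H2S→H2O ratio 2:2 ⇒ n(H2O) = 0.78439 mol.
Mass of H2O = 0.78439 × 18.016 = 14.132 g.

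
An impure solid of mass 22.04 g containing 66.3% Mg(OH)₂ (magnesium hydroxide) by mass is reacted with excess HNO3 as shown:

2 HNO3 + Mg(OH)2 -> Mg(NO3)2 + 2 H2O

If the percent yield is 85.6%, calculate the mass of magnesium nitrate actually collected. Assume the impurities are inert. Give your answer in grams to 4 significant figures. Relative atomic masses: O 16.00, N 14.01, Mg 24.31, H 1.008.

31.81 g

Pure Mg(OH)2 available = 22.04 g × 0.663 = 14.613 g.
M(Mg(OH)2) = 24.31 + 2(16.00) + 2(1.008) = 58.326 g/mol.
M(Mg(NO3)2) = 24.31 + 2(14.01) + 6(16.00) = 148.33 g/mol.
n(Mg(OH)2) = 14.613 g / 58.326 g/mol = 0.25053 mol.
From the equation the Mg(OH)2:Mg(NO3)2 mole ratio is 1:1, so n(Mg(NO3)2) = 0.25053 × 1/1 = 0.25053 mol.
Mass of Mg(NO3)2 = 0.25053 mol × 148.33 g/mol = 37.161 g.
Actual mass collected = 37.161 g × 0.856 = 31.810 g.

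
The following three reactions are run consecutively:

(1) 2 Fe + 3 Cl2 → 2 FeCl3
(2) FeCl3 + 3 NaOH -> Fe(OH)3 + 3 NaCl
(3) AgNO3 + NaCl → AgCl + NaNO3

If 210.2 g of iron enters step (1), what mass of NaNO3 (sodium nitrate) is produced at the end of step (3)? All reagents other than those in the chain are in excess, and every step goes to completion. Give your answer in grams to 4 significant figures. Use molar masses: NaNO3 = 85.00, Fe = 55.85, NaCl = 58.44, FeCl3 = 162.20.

959.7 g

n(Fe) = 210.2 / 55.85 = 3.7637 mol.
Reaction (1): Fe→FeCl3 ratio 2:2 ⇒ n(FeCl3) = 3.7637 mol.
Reaction (2): FeCl3→NaCl ratio 1:3 ⇒ n(NaCl) = 11.291 mol.
Reaction (3): NaCl→NaNO3 ratio 1:1 ⇒ n(NaNO3) = 11.291 mol.
Mass of NaNO3 = 11.291 × 85.00 = 959.73 g.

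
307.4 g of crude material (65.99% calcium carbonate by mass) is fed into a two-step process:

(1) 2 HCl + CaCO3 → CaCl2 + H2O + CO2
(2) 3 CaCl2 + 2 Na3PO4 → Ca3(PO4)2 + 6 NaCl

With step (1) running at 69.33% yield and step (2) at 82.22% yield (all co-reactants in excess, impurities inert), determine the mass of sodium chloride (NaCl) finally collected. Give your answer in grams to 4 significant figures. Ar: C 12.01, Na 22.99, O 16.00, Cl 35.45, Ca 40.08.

Pure CaCO3 = 307.4 × 0.6599 = 202.85 g.
M(CaCO3) = 40.08 + 12.01 + 3(16.00) = 100.09 g/mol.
M(NaCl) = 22.99 + 35.45 = 58.44 g/mol.
n(CaCO3) = 202.85 / 100.09 = 2.0267 mol.
Step 1 (CaCO3:CaCl2 = 1:1): theoretical n(CaCl2) = 2.0267 mol; at 69.33% yield, n(CaCl2) = 1.4051 mol.
Step 2 (CaCl2:NaCl = 3:6): theoretical n(NaCl) = 2.8102 mol, so theoretical mass = 2.8102 × 58.44 = 164.23 g.
At 82.22% yield, actual mass of NaCl = 164.23 × 0.8222 = 135.03 g.

135.0 g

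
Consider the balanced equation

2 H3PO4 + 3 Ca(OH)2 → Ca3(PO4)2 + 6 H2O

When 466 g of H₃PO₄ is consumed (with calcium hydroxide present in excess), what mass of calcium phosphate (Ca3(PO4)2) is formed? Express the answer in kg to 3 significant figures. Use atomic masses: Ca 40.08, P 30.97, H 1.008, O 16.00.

0.738 kg

M(H3PO4) = 3(1.008) + 30.97 + 4(16.00) = 97.994 g/mol.
M(Ca3(PO4)2) = 3(40.08) + 2(30.97) + 8(16.00) = 310.18 g/mol.
n(H3PO4) = 466.0 g / 97.994 g/mol = 4.755 mol.
From the equation the H3PO4:Ca3(PO4)2 mole ratio is 2:1, so n(Ca3(PO4)2) = 4.755 × 1/2 = 2.378 mol.
Mass of Ca3(PO4)2 = 2.378 mol × 310.18 g/mol = 737.5 g.
Converting to kg: 737.5 g = 0.738 kg.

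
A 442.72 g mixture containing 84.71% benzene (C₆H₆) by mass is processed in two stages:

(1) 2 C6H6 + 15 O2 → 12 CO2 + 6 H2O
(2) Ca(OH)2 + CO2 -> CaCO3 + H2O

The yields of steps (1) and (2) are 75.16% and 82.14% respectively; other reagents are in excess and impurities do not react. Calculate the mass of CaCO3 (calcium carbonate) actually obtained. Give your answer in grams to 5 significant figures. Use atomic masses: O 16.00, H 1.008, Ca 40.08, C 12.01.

1780.1 g

Pure C6H6 = 442.72 × 0.8471 = 375.028 g.
M(C6H6) = 6(12.01) + 6(1.008) = 78.108 g/mol.
M(CaCO3) = 40.08 + 12.01 + 3(16.00) = 100.09 g/mol.
n(C6H6) = 375.028 / 78.108 = 4.80140 mol.
Step 1 (C6H6:CO2 = 2:12): theoretical n(CO2) = 28.8084 mol; at 75.16% yield, n(CO2) = 21.6524 mol.
Step 2 (CO2:CaCO3 = 1:1): theoretical n(CaCO3) = 21.6524 mol, so theoretical mass = 21.6524 × 100.09 = 2167.19 g.
At 82.14% yield, actual mass of CaCO3 = 2167.19 × 0.8214 = 1780.13 g.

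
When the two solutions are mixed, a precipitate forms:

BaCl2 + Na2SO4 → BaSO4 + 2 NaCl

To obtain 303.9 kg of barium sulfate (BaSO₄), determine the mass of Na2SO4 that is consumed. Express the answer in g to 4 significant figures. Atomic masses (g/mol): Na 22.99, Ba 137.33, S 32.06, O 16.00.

M(BaSO4) = 137.33 + 32.06 + 4(16.00) = 233.39 g/mol.
M(Na2SO4) = 2(22.99) + 32.06 + 4(16.00) = 142.04 g/mol.
Convert: 303.9 kg = 303900 g.
n(BaSO4) = 303900 g / 233.39 g/mol = 1302.1 mol.
From the equation the BaSO4:Na2SO4 mole ratio is 1:1, so n(Na2SO4) = 1302.1 × 1/1 = 1302.1 mol.
Mass of Na2SO4 = 1302.1 mol × 142.04 g/mol = 184950 g.

185000 g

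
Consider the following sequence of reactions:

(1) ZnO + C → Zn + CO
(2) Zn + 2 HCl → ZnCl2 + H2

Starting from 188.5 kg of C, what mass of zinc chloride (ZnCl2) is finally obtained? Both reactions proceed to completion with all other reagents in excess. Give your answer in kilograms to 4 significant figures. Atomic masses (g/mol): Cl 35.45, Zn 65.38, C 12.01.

2139 kg

M(C) = 12.01 g/mol.
M(ZnCl2) = 65.38 + 2(35.45) = 136.28 g/mol.
188.5 kg = 188500 g.
n(C) = 188500 / 12.01 = 15695 mol.
Step 1 gives a 1:1 ratio of C to Zn, so n(Zn) = 15695 mol.
In step 2 the Zn:ZnCl2 ratio is 1:1, so n(ZnCl2) = 15695 mol.
Mass of ZnCl2 = 15695 × 136.28 = 2.1389 × 10^6 g = 2139 kg.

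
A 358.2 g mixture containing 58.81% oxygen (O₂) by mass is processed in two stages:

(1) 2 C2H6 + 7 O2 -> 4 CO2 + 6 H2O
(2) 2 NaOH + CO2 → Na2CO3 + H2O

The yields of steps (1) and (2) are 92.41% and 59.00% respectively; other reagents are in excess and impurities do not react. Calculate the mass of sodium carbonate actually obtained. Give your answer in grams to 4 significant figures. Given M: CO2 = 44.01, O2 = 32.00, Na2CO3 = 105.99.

217.4 g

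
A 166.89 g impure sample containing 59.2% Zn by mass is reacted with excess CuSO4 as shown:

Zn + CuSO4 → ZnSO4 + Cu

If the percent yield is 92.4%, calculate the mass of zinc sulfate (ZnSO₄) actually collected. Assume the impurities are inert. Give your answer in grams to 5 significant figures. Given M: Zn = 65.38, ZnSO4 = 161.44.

Pure Zn available = 166.89 g × 0.592 = 98.7989 g.
n(Zn) = 98.7989 g / 65.38 g/mol = 1.51115 mol.
From the equation the Zn:ZnSO4 mole ratio is 1:1, so n(ZnSO4) = 1.51115 × 1/1 = 1.51115 mol.
Mass of ZnSO4 = 1.51115 mol × 161.44 g/mol = 243.960 g.
Actual mass collected = 243.960 g × 0.924 = 225.419 g.

225.42 g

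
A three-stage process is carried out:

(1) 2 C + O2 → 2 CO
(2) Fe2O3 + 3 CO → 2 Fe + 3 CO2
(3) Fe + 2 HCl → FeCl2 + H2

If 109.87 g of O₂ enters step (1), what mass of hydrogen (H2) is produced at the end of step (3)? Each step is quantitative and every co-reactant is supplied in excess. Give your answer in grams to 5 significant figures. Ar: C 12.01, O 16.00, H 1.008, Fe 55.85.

9.2291 g

M(O2) = 2(16.00) = 32.00 g/mol.
M(H2) = 2(1.008) = 2.016 g/mol.
n(O2) = 109.87 / 32.00 = 3.43344 mol.
Reaction (1): O2→CO ratio 1:2 ⇒ n(CO) = 6.86688 mol.
Reaction (2): CO→Fe ratio 3:2 ⇒ n(Fe) = 4.57792 mol.
Reaction (3): Fe→H2 ratio 1:1 ⇒ n(H2) = 4.57792 mol.
Mass of H2 = 4.57792 × 2.016 = 9.22908 g.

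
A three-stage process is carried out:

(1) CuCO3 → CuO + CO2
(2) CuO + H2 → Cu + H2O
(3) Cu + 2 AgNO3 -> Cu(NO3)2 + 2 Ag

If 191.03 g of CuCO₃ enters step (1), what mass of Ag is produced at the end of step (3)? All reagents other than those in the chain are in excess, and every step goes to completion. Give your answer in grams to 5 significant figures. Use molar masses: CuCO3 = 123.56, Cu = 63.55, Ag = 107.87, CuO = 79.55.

333.54 g

n(CuCO3) = 191.03 / 123.56 = 1.54605 mol.
Reaction (1): CuCO3→CuO ratio 1:1 ⇒ n(CuO) = 1.54605 mol.
Reaction (2): CuO→Cu ratio 1:1 ⇒ n(Cu) = 1.54605 mol.
Reaction (3): Cu→Ag ratio 1:2 ⇒ n(Ag) = 3.09210 mol.
Mass of Ag = 3.09210 × 107.87 = 333.545 g.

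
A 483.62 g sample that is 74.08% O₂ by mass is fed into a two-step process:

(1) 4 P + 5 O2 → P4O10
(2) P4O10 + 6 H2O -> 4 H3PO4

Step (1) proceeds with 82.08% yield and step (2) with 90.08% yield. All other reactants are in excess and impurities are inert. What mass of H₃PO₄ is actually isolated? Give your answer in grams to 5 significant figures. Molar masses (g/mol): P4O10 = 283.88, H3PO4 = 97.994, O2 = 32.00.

648.95 g

Pure O2 = 483.62 × 0.7408 = 358.266 g.
n(O2) = 358.266 / 32.00 = 11.1958 mol.
Step 1 (O2:P4O10 = 5:1): theoretical n(P4O10) = 2.23916 mol; at 82.08% yield, n(P4O10) = 1.83790 mol.
Step 2 (P4O10:H3PO4 = 1:4): theoretical n(H3PO4) = 7.35161 mol, so theoretical mass = 7.35161 × 97.994 = 720.414 g.
At 90.08% yield, actual mass of H3PO4 = 720.414 × 0.9008 = 648.949 g.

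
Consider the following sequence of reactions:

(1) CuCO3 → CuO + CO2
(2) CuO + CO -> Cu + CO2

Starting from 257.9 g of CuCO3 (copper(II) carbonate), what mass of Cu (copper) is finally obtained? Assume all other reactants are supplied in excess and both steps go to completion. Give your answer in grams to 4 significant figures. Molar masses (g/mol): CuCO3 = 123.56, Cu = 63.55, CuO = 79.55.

132.6 g

n(CuCO3) = 257.90 / 123.56 = 2.0872 mol.
Step 1 gives a 1:1 ratio of CuCO3 to CuO, so n(CuO) = 2.0872 mol.
In step 2 the CuO:Cu ratio is 1:1, so n(Cu) = 2.0872 mol.
Mass of Cu = 2.0872 × 63.55 = 132.64 g.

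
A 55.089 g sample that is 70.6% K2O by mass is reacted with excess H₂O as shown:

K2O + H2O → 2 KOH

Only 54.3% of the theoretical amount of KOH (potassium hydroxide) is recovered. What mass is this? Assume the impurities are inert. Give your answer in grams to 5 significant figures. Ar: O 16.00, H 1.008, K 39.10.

Pure K2O available = 55.089 g × 0.706 = 38.8928 g.
M(K2O) = 2(39.10) + 16.00 = 94.20 g/mol.
M(KOH) = 39.10 + 16.00 + 1.008 = 56.108 g/mol.
n(K2O) = 38.8928 g / 94.20 g/mol = 0.412875 mol.
From the equation the K2O:KOH mole ratio is 1:2, so n(KOH) = 0.412875 × 2/1 = 0.825750 mol.
Mass of KOH = 0.825750 mol × 56.108 g/mol = 46.3312 g.
Actual mass collected = 46.3312 g × 0.543 = 25.1578 g.

25.158 g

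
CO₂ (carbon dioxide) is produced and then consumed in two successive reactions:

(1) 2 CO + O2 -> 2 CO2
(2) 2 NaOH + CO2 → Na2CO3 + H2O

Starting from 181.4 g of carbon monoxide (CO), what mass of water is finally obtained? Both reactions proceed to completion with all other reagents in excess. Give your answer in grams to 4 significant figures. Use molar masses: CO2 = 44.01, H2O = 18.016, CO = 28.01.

116.7 g

n(CO) = 181.40 / 28.01 = 6.4763 mol.
Step 1 gives a 2:2 ratio of CO to CO2, so n(CO2) = 6.4763 mol.
In step 2 the CO2:H2O ratio is 1:1, so n(H2O) = 6.4763 mol.
Mass of H2O = 6.4763 × 18.016 = 116.68 g.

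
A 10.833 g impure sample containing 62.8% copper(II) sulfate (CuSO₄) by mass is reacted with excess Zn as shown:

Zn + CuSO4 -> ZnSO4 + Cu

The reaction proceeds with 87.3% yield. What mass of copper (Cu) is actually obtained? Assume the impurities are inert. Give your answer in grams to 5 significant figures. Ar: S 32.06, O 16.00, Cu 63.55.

Pure CuSO4 available = 10.833 g × 0.628 = 6.80312 g.
M(CuSO4) = 63.55 + 32.06 + 4(16.00) = 159.61 g/mol.
M(Cu) = 63.55 g/mol.
n(CuSO4) = 6.80312 g / 159.61 g/mol = 0.0426234 mol.
From the equation the CuSO4:Cu mole ratio is 1:1, so n(Cu) = 0.0426234 × 1/1 = 0.0426234 mol.
Mass of Cu = 0.0426234 mol × 63.55 g/mol = 2.70872 g.
Actual mass collected = 2.70872 g × 0.873 = 2.36471 g.

2.3647 g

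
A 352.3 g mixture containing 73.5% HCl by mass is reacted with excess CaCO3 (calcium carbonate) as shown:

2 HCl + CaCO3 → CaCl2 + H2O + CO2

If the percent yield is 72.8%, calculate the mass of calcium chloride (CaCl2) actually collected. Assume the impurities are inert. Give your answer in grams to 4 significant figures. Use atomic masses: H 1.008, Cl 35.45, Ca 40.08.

Pure HCl available = 352.3 g × 0.735 = 258.94 g.
M(HCl) = 1.008 + 35.45 = 36.458 g/mol.
M(CaCl2) = 40.08 + 2(35.45) = 110.98 g/mol.
n(HCl) = 258.94 g / 36.458 g/mol = 7.1024 mol.
From the equation the HCl:CaCl2 mole ratio is 2:1, so n(CaCl2) = 7.1024 × 1/2 = 3.5512 mol.
Mass of CaCl2 = 3.5512 mol × 110.98 g/mol = 394.11 g.
Actual mass collected = 394.11 g × 0.728 = 286.91 g.

286.9 g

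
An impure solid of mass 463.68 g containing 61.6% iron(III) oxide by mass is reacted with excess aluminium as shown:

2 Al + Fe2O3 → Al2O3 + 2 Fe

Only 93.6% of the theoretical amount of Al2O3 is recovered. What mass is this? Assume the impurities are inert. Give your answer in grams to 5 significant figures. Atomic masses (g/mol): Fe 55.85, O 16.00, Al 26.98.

170.69 g

Pure Fe2O3 available = 463.68 g × 0.616 = 285.627 g.
M(Fe2O3) = 2(55.85) + 3(16.00) = 159.70 g/mol.
M(Al2O3) = 2(26.98) + 3(16.00) = 101.96 g/mol.
n(Fe2O3) = 285.627 g / 159.70 g/mol = 1.78852 mol.
From the equation the Fe2O3:Al2O3 mole ratio is 1:1, so n(Al2O3) = 1.78852 × 1/1 = 1.78852 mol.
Mass of Al2O3 = 1.78852 mol × 101.96 g/mol = 182.358 g.
Actual mass collected = 182.358 g × 0.936 = 170.687 g.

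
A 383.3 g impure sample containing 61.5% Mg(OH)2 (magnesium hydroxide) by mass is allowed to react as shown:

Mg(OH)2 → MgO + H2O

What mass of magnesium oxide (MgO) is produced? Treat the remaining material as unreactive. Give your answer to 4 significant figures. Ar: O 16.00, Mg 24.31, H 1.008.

Mass of pure Mg(OH)2 = 383.3 g × 0.615 = 235.73 g.
M(Mg(OH)2) = 24.31 + 2(16.00) + 2(1.008) = 58.326 g/mol.
M(MgO) = 24.31 + 16.00 = 40.31 g/mol.
n(Mg(OH)2) = 235.73 g / 58.326 g/mol = 4.0416 mol.
From the equation the Mg(OH)2:MgO mole ratio is 1:1, so n(MgO) = 4.0416 × 1/1 = 4.0416 mol.
Mass of MgO = 4.0416 mol × 40.31 g/mol = 162.92 g.

162.9 g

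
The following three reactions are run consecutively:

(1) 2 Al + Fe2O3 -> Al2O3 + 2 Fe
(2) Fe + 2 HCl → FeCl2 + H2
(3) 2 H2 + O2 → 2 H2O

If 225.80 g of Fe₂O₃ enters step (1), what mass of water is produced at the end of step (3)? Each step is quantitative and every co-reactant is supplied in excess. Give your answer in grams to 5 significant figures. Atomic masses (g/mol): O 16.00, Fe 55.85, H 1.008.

50.946 g

M(Fe2O3) = 2(55.85) + 3(16.00) = 159.70 g/mol.
M(H2O) = 2(1.008) + 16.00 = 18.016 g/mol.
n(Fe2O3) = 225.80 / 159.70 = 1.41390 mol.
Reaction (1): Fe2O3→Fe ratio 1:2 ⇒ n(Fe) = 2.82780 mol.
Reaction (2): Fe→H2 ratio 1:1 ⇒ n(H2) = 2.82780 mol.
Reaction (3): H2→H2O ratio 2:2 ⇒ n(H2O) = 2.82780 mol.
Mass of H2O = 2.82780 × 18.016 = 50.9457 g.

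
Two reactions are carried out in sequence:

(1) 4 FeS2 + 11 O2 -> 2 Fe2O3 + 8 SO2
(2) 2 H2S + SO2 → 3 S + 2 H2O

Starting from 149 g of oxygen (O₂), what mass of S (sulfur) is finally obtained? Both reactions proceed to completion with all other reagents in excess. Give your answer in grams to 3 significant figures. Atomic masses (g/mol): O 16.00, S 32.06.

326 g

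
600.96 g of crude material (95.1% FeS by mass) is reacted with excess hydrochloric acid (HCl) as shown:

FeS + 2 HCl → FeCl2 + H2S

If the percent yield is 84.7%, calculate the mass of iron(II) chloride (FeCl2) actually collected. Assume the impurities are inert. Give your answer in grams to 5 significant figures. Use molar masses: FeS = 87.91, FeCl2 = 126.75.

697.94 g

Pure FeS available = 600.96 g × 0.951 = 571.513 g.
n(FeS) = 571.513 g / 87.91 g/mol = 6.50111 mol.
From the equation the FeS:FeCl2 mole ratio is 1:1, so n(FeCl2) = 6.50111 × 1/1 = 6.50111 mol.
Mass of FeCl2 = 6.50111 mol × 126.75 g/mol = 824.016 g.
Actual mass collected = 824.016 g × 0.847 = 697.942 g.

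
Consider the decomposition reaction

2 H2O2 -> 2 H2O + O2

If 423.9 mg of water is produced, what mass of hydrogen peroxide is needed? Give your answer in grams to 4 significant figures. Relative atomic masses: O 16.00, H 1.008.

M(H2O) = 2(1.008) + 16.00 = 18.016 g/mol.
M(H2O2) = 2(1.008) + 2(16.00) = 34.016 g/mol.
Convert: 423.9 mg = 0.42390 g.
n(H2O) = 0.42390 g / 18.016 g/mol = 0.023529 mol.
From the equation the H2O:H2O2 mole ratio is 2:2, so n(H2O2) = 0.023529 × 2/2 = 0.023529 mol.
Mass of H2O2 = 0.023529 mol × 34.016 g/mol = 0.80037 g.

0.8004 g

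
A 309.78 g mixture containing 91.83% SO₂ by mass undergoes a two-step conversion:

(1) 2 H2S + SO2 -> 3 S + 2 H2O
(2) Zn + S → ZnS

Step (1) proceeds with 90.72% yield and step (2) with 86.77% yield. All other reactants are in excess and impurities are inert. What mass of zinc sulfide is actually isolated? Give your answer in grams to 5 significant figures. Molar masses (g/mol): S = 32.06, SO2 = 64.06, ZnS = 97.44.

1021.8 g

Pure SO2 = 309.78 × 0.9183 = 284.471 g.
n(SO2) = 284.471 / 64.06 = 4.44070 mol.
Step 1 (SO2:S = 1:3): theoretical n(S) = 13.3221 mol; at 90.72% yield, n(S) = 12.0858 mol.
Step 2 (S:ZnS = 1:1): theoretical n(ZnS) = 12.0858 mol, so theoretical mass = 12.0858 × 97.44 = 1177.64 g.
At 86.77% yield, actual mass of ZnS = 1177.64 × 0.8677 = 1021.84 g.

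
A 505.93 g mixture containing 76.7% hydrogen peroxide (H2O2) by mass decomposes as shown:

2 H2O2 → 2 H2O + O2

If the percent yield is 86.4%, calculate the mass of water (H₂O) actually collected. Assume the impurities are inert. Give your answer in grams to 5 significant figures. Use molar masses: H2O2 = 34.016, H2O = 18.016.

Pure H2O2 available = 505.93 g × 0.767 = 388.048 g.
n(H2O2) = 388.048 g / 34.016 g/mol = 11.4078 mol.
From the equation the H2O2:H2O mole ratio is 2:2, so n(H2O) = 11.4078 × 2/2 = 11.4078 mol.
Mass of H2O = 11.4078 mol × 18.016 g/mol = 205.523 g.
Actual mass collected = 205.523 g × 0.864 = 177.572 g.

177.57 g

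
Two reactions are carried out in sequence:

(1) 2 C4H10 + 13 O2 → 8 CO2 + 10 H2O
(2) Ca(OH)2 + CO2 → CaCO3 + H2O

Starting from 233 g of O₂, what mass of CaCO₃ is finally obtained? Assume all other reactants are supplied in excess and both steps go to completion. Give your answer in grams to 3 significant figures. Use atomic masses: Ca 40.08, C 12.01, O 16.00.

448 g

M(O2) = 2(16.00) = 32.00 g/mol.
M(CaCO3) = 40.08 + 12.01 + 3(16.00) = 100.09 g/mol.
n(O2) = 233.0 / 32.00 = 7.281 mol.
Step 1 gives a 13:8 ratio of O2 to CO2, so n(CO2) = 4.481 mol.
In step 2 the CO2:CaCO3 ratio is 1:1, so n(CaCO3) = 4.481 mol.
Mass of CaCO3 = 4.481 × 100.09 = 448.5 g.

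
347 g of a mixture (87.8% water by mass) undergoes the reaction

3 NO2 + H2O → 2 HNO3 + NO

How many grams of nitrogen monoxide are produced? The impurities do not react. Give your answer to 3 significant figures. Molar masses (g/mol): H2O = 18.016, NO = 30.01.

507 g

Mass of pure H2O = 347 g × 0.878 = 304.7 g.
n(H2O) = 304.7 g / 18.016 g/mol = 16.91 mol.
From the equation the H2O:NO mole ratio is 1:1, so n(NO) = 16.91 × 1/1 = 16.91 mol.
Mass of NO = 16.91 mol × 30.01 g/mol = 507.5 g.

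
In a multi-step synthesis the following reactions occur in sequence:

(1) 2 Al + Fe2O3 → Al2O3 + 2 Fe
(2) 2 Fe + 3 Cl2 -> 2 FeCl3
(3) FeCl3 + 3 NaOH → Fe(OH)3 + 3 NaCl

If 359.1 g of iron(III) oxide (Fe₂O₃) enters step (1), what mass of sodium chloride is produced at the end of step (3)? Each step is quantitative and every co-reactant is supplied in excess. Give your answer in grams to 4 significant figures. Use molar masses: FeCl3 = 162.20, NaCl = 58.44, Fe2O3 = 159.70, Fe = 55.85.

788.4 g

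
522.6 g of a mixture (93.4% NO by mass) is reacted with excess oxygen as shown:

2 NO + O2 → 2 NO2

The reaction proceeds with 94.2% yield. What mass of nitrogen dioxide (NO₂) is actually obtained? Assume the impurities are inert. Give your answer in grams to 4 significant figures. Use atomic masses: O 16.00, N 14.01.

Pure NO available = 522.6 g × 0.934 = 488.11 g.
M(NO) = 14.01 + 16.00 = 30.01 g/mol.
M(NO2) = 14.01 + 2(16.00) = 46.01 g/mol.
n(NO) = 488.11 g / 30.01 g/mol = 16.265 mol.
From the equation the NO:NO2 mole ratio is 2:2, so n(NO2) = 16.265 × 2/2 = 16.265 mol.
Mass of NO2 = 16.265 mol × 46.01 g/mol = 748.35 g.
Actual mass collected = 748.35 g × 0.942 = 704.94 g.

704.9 g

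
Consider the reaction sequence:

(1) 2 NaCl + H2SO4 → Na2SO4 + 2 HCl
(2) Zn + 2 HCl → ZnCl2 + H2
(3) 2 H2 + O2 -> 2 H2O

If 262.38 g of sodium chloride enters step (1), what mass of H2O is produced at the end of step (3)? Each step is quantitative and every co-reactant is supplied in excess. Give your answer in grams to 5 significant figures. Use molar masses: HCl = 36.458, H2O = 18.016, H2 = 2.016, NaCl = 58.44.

n(NaCl) = 262.38 / 58.44 = 4.48973 mol.
Reaction (1): NaCl→HCl ratio 2:2 ⇒ n(HCl) = 4.48973 mol.
Reaction (2): HCl→H2 ratio 2:1 ⇒ n(H2) = 2.24487 mol.
Reaction (3): H2→H2O ratio 2:2 ⇒ n(H2O) = 2.24487 mol.
Mass of H2O = 2.24487 × 18.016 = 40.4435 g.

40.444 g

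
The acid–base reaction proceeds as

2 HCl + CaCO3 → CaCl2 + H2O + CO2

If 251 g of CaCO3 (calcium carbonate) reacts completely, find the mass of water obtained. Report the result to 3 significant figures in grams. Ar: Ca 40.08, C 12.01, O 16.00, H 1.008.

M(CaCO3) = 40.08 + 12.01 + 3(16.00) = 100.09 g/mol.
M(H2O) = 2(1.008) + 16.00 = 18.016 g/mol.
n(CaCO3) = 251.0 g / 100.09 g/mol = 2.508 mol.
From the equation the CaCO3:H2O mole ratio is 1:1, so n(H2O) = 2.508 × 1/1 = 2.508 mol.
Mass of H2O = 2.508 mol × 18.016 g/mol = 45.18 g.

45.2 g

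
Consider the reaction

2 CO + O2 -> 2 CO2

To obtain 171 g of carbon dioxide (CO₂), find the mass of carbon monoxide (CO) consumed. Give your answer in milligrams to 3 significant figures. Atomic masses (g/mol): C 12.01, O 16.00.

109000 mg

M(CO2) = 12.01 + 2(16.00) = 44.01 g/mol.
M(CO) = 12.01 + 16.00 = 28.01 g/mol.
n(CO2) = 171.0 g / 44.01 g/mol = 3.885 mol.
From the equation the CO2:CO mole ratio is 2:2, so n(CO) = 3.885 × 2/2 = 3.885 mol.
Mass of CO = 3.885 mol × 28.01 g/mol = 108.8 g.
Converting to mg: 108.8 g = 109000 mg.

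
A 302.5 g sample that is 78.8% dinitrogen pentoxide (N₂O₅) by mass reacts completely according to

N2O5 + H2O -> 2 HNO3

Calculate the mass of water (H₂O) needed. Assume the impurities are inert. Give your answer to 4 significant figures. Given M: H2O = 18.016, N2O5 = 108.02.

39.76 g

Mass of pure N2O5 = 302.5 g × 0.788 = 238.37 g.
n(N2O5) = 238.37 g / 108.02 g/mol = 2.2067 mol.
From the equation the N2O5:H2O mole ratio is 1:1, so n(H2O) = 2.2067 × 1/1 = 2.2067 mol.
Mass of H2O = 2.2067 mol × 18.016 g/mol = 39.756 g.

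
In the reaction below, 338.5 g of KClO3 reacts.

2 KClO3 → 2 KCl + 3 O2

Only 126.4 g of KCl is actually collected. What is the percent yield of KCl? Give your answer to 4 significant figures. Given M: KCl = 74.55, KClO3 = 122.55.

61.38 %

n(KClO3) = 338.50 g / 122.55 g/mol = 2.7621 mol.
From the equation the KClO3:KCl mole ratio is 2:2, so n(KCl) = 2.7621 × 2/2 = 2.7621 mol.
Mass of KCl = 2.7621 mol × 74.55 g/mol = 205.92 g.
This is the theoretical yield. Percent yield = 126.4 g / 205.92 g × 100% = 61.384%.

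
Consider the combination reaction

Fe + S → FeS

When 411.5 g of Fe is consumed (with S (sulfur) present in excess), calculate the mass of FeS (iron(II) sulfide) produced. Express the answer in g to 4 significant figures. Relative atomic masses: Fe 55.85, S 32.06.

647.7 g

M(Fe) = 55.85 g/mol.
M(FeS) = 55.85 + 32.06 = 87.91 g/mol.
n(Fe) = 411.50 g / 55.85 g/mol = 7.3679 mol.
From the equation the Fe:FeS mole ratio is 1:1, so n(FeS) = 7.3679 × 1/1 = 7.3679 mol.
Mass of FeS = 7.3679 mol × 87.91 g/mol = 647.72 g.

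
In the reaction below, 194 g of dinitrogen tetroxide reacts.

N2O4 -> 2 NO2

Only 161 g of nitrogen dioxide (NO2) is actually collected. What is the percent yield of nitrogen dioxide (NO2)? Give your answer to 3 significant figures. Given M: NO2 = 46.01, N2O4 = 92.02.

83.0 %

n(N2O4) = 194.0 g / 92.02 g/mol = 2.108 mol.
From the equation the N2O4:NO2 mole ratio is 1:2, so n(NO2) = 2.108 × 2/1 = 4.216 mol.
Mass of NO2 = 4.216 mol × 46.01 g/mol = 194.0 g.
This is the theoretical yield. Percent yield = 161 g / 194.0 g × 100% = 82.99%.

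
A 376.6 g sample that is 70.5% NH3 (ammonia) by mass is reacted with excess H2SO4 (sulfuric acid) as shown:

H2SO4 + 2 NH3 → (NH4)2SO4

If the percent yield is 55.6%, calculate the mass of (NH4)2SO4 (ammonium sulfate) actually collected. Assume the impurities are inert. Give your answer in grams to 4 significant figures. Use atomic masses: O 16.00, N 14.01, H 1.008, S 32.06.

Pure NH3 available = 376.6 g × 0.705 = 265.50 g.
M(NH3) = 14.01 + 3(1.008) = 17.034 g/mol.
M((NH4)2SO4) = 2(14.01) + 8(1.008) + 32.06 + 4(16.00) = 132.144 g/mol.
n(NH3) = 265.50 g / 17.034 g/mol = 15.587 mol.
From the equation the NH3:(NH4)2SO4 mole ratio is 2:1, so n((NH4)2SO4) = 15.587 × 1/2 = 7.7933 mol.
Mass of (NH4)2SO4 = 7.7933 mol × 132.144 g/mol = 1029.8 g.
Actual mass collected = 1029.8 g × 0.556 = 572.59 g.

572.6 g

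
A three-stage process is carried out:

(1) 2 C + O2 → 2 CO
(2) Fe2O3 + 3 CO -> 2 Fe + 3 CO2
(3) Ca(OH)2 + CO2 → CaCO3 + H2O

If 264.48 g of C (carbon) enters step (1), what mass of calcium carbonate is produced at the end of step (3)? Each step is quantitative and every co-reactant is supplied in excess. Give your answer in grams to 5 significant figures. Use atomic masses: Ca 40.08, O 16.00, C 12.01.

M(C) = 12.01 g/mol.
M(CaCO3) = 40.08 + 12.01 + 3(16.00) = 100.09 g/mol.
n(C) = 264.48 / 12.01 = 22.0216 mol.
Reaction (1): C→CO ratio 2:2 ⇒ n(CO) = 22.0216 mol.
Reaction (2): CO→CO2 ratio 3:3 ⇒ n(CO2) = 22.0216 mol.
Reaction (3): CO2→CaCO3 ratio 1:1 ⇒ n(CaCO3) = 22.0216 mol.
Mass of CaCO3 = 22.0216 × 100.09 = 2204.15 g.

2204.1 g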